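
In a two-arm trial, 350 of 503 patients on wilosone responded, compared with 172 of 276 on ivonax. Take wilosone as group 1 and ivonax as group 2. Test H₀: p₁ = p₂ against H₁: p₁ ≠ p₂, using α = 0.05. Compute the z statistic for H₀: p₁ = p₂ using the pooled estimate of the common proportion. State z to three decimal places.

z = 2.062

p̂₁ = 350/503 = 0.69583, p̂₂ = 172/276 = 0.62319.
Pooled p̂ = (350+172)/(503+276) = 522/779 = 0.67009.
SE = √(p̂(1−p̂)(1/n₁+1/n₂)) = √(0.67009·0.32991·0.00561126) = √(0.00124048) = 0.03522.
z = (0.69583 − 0.62319)/0.03522 = 0.07264/0.03522 = 2.062.
p-value = 2·P(Z > 2.062) ≈ 0.0392, so at α = 0.05 we reject H₀.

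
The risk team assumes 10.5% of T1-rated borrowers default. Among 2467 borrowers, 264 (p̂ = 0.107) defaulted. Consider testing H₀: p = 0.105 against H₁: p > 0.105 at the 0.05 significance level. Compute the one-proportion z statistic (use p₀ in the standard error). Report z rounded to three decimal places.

z = 0.326

p̂ = 264/2467 ≈ 0.10701.
Standard error under H₀: √(0.105×0.895/2467) = 0.00617.
z = (0.10701 − 0.105)/0.00617 = 0.00201/0.00617 = 0.326.
p-value = P(Z > 0.326) ≈ 0.3722, so at α = 0.05 we fail to reject H₀.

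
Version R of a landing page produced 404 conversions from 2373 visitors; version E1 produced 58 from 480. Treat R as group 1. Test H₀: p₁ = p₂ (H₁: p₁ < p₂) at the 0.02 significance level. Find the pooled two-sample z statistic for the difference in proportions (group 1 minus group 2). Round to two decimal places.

p̂₁ = 404/2373 = 0.1702, p̂₂ = 58/480 = 0.1208.
Pooled p̂ = (404+58)/(2373+480) = 462/2853 = 0.1619.
SE = √(p̂(1−p̂)(1/n₁+1/n₂)) = √(0.1619·0.8381·0.00250474) = √(0.000339923) = 0.0184.
z = (0.1702 − 0.1208)/0.0184 = 0.0494/0.0184 = 2.68.
p-value = P(Z < 2.680) ≈ 0.9963; since p > α = 0.02, fail to reject H₀.

z = 2.68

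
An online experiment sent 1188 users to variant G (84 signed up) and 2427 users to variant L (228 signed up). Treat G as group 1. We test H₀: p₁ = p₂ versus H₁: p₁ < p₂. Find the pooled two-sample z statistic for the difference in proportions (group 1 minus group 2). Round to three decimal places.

p̂₁ = 84/1188 ≈ 0.07071, p̂₂ = 228/2427 ≈ 0.09394.
Pooled p̂ = (84+228)/(1188+2427) = 312/3615 = 0.08631.
SE = √(p̂(1−p̂)(1/n₁+1/n₂)) = √(0.08631·0.91369·0.00125378) = √(9.88709e-05) = 0.00994.
z = (0.07071 − 0.09394)/0.00994 = -0.02323/0.00994 = -2.337.

z = -2.337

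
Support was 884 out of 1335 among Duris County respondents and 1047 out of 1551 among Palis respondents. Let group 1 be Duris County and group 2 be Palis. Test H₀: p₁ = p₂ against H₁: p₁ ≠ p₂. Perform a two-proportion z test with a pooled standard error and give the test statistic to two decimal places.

p̂₁ = 884/1335 ≈ 0.6622, p̂₂ = 1047/1551 ≈ 0.6750.
Pooled p̂ = (884+1047)/(1335+1551) = 1931/2886 = 0.6691.
SE = √(0.221408 × 0.00139381) = 0.0176.
z = (0.6622 − 0.6750)/0.0176 = -0.0128/0.0176 = -0.73.
p-value = 2·P(Z > 0.733) ≈ 0.4636.

z = -0.73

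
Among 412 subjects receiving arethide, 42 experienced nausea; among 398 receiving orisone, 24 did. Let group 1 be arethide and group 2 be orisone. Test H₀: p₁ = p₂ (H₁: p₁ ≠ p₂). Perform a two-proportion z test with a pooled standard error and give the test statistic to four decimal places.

z = 2.1656

p̂₁ = 42/412 ≈ 0.101942, p̂₂ = 24/398 ≈ 0.060302.
Pooled p̂ = (42+24)/(412+398) = 66/810 = 0.081481.
SE = √(p̂(1−p̂)(1/n₁+1/n₂)) = √(0.081481·0.918519·0.00493975) = √(0.000369702) = 0.019228.
z = (0.101942 − 0.060302)/0.019228 = 0.041640/0.019228 = 2.1656.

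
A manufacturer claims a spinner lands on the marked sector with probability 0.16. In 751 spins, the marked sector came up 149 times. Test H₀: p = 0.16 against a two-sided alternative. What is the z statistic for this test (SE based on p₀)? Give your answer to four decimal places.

z = 2.8706

p̂ = 149/751 = 0.1984021.
SE = √(p₀(1−p₀)/n) = √(0.1344/751) = 0.0133776.
z = (0.1984021 − 0.16)/0.0133776 = 0.0384021/0.0133776 = 2.8706.
p-value = 2·P(Z > 2.871) ≈ 0.0041.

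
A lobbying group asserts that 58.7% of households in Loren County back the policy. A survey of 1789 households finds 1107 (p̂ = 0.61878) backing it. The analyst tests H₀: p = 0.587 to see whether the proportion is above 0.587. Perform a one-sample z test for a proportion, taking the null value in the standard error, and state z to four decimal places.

p̂ = 1107/1789 = 0.618781.
SE = √(p₀(1−p₀)/n) = √(0.24243/1789) = 0.011641.
z = (0.618781 − 0.587)/0.011641 = 0.031781/0.011641 = 2.7301.

z = 2.7301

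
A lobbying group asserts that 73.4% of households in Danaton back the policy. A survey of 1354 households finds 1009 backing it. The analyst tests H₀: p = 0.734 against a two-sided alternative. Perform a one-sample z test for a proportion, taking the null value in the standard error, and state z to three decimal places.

z = 0.933

p̂ = 1009/1354 = 0.74520.
Under H₀, SE = √(0.734·0.266/1354) = √(0.000144198) = 0.01201.
z = (0.74520 − 0.734)/0.01201 = 0.01120/0.01201 = 0.933.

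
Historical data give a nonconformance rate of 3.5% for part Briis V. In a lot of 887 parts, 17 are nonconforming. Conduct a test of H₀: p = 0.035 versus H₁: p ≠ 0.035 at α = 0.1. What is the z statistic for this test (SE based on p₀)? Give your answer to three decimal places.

z = -2.566

p̂ = 17/887 = 0.01917.
SE = √(p₀(1−p₀)/n) = √(0.033775/887) = 0.00617.
z = (0.01917 − 0.035)/0.00617 = -0.01583/0.00617 = -2.566.
Two-sided p-value ≈ 2·Φ(−2.566) = 0.0103, so at α = 0.1 we reject H₀.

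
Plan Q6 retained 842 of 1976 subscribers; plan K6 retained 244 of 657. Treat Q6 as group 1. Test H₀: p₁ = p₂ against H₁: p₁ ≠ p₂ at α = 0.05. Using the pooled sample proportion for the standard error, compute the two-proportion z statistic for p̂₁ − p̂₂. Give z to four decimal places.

z = 2.4686

p̂₁ = 842/1976 = 0.426113, p̂₂ = 244/657 = 0.371385.
Pooled p̂ = (842+244)/(1976+657) = 1086/2633 = 0.412457.
SE = √(0.242336 × 0.00202814) = 0.022170.
z = (0.426113 − 0.371385)/0.022170 = 0.054728/0.022170 = 2.4686.
Two-sided p-value ≈ 2·Φ(−2.469) = 0.0136; since p < α = 0.05, reject H₀.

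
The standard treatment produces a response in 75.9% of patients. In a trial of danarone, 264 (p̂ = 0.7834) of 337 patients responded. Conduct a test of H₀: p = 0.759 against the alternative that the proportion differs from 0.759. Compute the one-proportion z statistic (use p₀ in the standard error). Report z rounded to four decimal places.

p̂ = 264/337 ≈ 0.783383.
Standard error under H₀: √(0.759×0.241/337) = 0.023298.
z = (0.783383 − 0.759)/0.023298 = 0.024383/0.023298 = 1.0466.
p-value = 2·P(Z > 1.047) ≈ 0.2953.

z = 1.0466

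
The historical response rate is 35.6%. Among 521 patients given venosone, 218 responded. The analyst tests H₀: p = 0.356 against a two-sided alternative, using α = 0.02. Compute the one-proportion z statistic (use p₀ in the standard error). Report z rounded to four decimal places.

z = 2.9759

p̂ = 218/521 = 0.418426.
SE = √(p₀(1−p₀)/n) = √(0.22926/521) = 0.020977.
z = (0.418426 − 0.356)/0.020977 = 0.062426/0.020977 = 2.9759.
p-value = 2·P(Z > 2.976) ≈ 0.0029, so at α = 0.02 we reject H₀.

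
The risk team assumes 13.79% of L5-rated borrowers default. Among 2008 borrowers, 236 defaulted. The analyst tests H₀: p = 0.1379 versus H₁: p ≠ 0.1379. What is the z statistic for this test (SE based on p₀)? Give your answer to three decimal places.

z = -2.647

p̂ = 236/2008 ≈ 0.1175299.
SE = √(p₀(1−p₀)/n) = √(0.11888/2008) = 0.0076945.
z = (0.1175299 − 0.1379)/0.0076945 = -0.0203701/0.0076945 = -2.647.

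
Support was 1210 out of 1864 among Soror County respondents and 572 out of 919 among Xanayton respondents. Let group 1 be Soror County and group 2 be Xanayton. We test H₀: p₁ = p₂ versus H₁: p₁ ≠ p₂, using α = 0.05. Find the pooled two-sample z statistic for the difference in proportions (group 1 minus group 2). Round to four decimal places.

p̂₁ = 1210/1864 ≈ 0.649142, p̂₂ = 572/919 ≈ 0.622416.
Pooled p̂ = (1210+572)/(1864+919) = 1782/2783 = 0.640316.
SE = √(p̂(1−p̂)(1/n₁+1/n₂)) = √(0.640316·0.359684·0.00162462) = √(0.000374168) = 0.019343.
z = (0.649142 − 0.622416)/0.019343 = 0.026726/0.019343 = 1.3817.
p-value = 2·P(Z > 1.382) ≈ 0.1671, so at α = 0.05 we fail to reject H₀.

z = 1.3817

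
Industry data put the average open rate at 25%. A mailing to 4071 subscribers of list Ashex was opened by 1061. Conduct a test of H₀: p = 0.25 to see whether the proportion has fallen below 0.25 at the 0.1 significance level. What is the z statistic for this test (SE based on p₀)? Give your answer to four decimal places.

p̂ = 1061/4071 ≈ 0.2606239.
SE = √(p₀(1−p₀)/n) = √(0.1875/4071) = 0.0067866.
z = (0.2606239 − 0.25)/0.0067866 = 0.0106239/0.0067866 = 1.5654.
p-value = P(Z < 1.565) ≈ 0.9413; since p > α = 0.1, fail to reject H₀.

z = 1.5654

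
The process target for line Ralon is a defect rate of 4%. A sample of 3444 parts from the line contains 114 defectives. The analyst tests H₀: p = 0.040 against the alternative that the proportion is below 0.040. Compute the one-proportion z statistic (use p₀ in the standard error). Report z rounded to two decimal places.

p̂ = 114/3444 ≈ 0.03310.
Standard error under H₀: √(0.04×0.96/3444) = 0.00334.
z = (0.03310 − 0.04)/0.00334 = -0.00690/0.00334 = -2.07.

z = -2.07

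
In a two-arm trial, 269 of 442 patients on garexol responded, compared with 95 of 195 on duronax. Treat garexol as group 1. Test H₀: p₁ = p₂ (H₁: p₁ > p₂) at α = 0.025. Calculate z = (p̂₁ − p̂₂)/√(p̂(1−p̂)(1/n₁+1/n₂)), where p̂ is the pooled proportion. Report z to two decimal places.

p̂₁ = 269/442 ≈ 0.60860, p̂₂ = 95/195 ≈ 0.48718.
Pooled p̂ = (269+95)/(442+195) = 364/637 = 0.57143.
SE = √(0.244898 × 0.00739065) = 0.04254.
z = (0.60860 − 0.48718)/0.04254 = 0.12142/0.04254 = 2.85.
p-value = P(Z > 2.854) ≈ 0.0022. With α = 0.025, reject H₀.

z = 2.85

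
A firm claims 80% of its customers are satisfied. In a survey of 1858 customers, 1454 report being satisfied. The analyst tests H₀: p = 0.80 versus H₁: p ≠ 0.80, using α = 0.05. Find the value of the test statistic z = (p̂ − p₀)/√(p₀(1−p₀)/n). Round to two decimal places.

p̂ = 1454/1858 = 0.78256.
Under H₀, SE = √(0.8·0.2/1858) = √(8.61141e-05) = 0.00928.
z = (0.78256 − 0.8)/0.00928 = -0.01744/0.00928 = -1.88.
Two-sided p-value ≈ 2·Φ(−1.879) = 0.0602, so at α = 0.05 we fail to reject H₀.

z = -1.88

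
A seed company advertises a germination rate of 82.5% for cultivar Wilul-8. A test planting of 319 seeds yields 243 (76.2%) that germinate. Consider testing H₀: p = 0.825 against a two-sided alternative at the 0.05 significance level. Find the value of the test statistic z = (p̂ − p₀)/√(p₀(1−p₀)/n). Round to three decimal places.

z = -2.973

p̂ = 243/319 ≈ 0.76176.
SE = √(p₀(1−p₀)/n) = √(0.14438/319) = 0.02127.
z = (0.76176 − 0.825)/0.02127 = -0.06324/0.02127 = -2.973.
Two-sided p-value ≈ 2·Φ(−2.973) = 0.0030, so at α = 0.05 we reject H₀.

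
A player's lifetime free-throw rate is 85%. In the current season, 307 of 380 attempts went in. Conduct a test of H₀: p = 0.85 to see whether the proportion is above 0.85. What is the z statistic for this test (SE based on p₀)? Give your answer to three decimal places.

z = -2.299

p̂ = 307/380 ≈ 0.80789.
SE = √(p₀(1−p₀)/n) = √(0.1275/380) = 0.01832.
z = (0.80789 − 0.85)/0.01832 = -0.04211/0.01832 = -2.299.
p-value = P(Z > -2.299) ≈ 0.9892.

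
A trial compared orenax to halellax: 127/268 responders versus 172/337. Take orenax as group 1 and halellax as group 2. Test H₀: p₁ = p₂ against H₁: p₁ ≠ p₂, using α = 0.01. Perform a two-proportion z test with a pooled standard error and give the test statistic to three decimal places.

z = -0.892

p̂₁ = 127/268 ≈ 0.47388, p̂₂ = 172/337 ≈ 0.51039.
Pooled p̂ = (127+172)/(268+337) = 299/605 = 0.49421.
SE = √(0.249967 × 0.0066987) = 0.04092.
z = (0.47388 − 0.51039)/0.04092 = -0.03651/0.04092 = -0.892.
Two-sided p-value ≈ 2·Φ(−0.892) = 0.3723; since p > α = 0.01, fail to reject H₀.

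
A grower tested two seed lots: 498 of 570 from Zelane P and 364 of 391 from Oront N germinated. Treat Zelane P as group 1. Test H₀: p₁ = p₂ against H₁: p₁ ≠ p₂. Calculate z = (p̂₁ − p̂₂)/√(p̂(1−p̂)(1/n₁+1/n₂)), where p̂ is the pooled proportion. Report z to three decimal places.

p̂₁ = 498/570 = 0.87368, p̂₂ = 364/391 = 0.93095.
Pooled p̂ = (498+364)/(570+391) = 862/961 = 0.89698.
SE = √(0.092405 × 0.00431193) = 0.01996.
z = (0.87368 − 0.93095)/0.01996 = -0.05727/0.01996 = -2.869.

z = -2.869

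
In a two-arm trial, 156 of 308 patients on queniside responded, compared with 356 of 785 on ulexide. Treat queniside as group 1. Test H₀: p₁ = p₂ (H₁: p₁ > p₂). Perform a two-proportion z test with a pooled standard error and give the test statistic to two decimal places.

p̂₁ = 156/308 ≈ 0.5065, p̂₂ = 356/785 ≈ 0.4535.
Pooled p̂ = (156+356)/(308+785) = 512/1093 = 0.4684.
SE = √(p̂(1−p̂)(1/n₁+1/n₂)) = √(0.4684·0.5316·0.00452064) = √(0.00112566) = 0.0336.
z = (0.5065 − 0.4535)/0.0336 = 0.0530/0.0336 = 1.58.

z = 1.58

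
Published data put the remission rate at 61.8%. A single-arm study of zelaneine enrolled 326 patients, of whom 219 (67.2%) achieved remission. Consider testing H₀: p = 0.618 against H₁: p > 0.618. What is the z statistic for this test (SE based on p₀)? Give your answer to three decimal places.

p̂ = 219/326 = 0.671779.
SE = √(p₀(1−p₀)/n) = √(0.23608/326) = 0.026910.
z = (0.671779 − 0.618)/0.026910 = 0.053779/0.026910 = 1.998.
p-value = P(Z > 1.998) ≈ 0.0228.

z = 1.998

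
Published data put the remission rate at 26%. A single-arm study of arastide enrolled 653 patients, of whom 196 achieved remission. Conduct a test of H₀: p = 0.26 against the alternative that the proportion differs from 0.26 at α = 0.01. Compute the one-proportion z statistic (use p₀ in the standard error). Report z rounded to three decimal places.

z = 2.339

p̂ = 196/653 = 0.300153.
Under H₀, SE = √(0.26·0.74/653) = √(0.00029464) = 0.017165.
z = (0.300153 − 0.26)/0.017165 = 0.040153/0.017165 = 2.339.
p-value = 2·P(Z > 2.339) ≈ 0.0193. With α = 0.01, fail to reject H₀.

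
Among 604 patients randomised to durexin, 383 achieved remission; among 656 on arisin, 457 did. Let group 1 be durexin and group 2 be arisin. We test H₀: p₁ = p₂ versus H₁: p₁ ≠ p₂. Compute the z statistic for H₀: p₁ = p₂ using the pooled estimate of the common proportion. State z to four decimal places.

z = -2.3526

p̂₁ = 383/604 = 0.634106, p̂₂ = 457/656 = 0.696646.
Pooled p̂ = (383+457)/(604+656) = 840/1260 = 0.666667.
SE = √(p̂(1−p̂)(1/n₁+1/n₂)) = √(0.666667·0.333333·0.00318002) = √(0.000706671) = 0.026583.
z = (0.634106 − 0.696646)/0.026583 = -0.062540/0.026583 = -2.3526.
Two-sided p-value ≈ 2·Φ(−2.353) = 0.0186.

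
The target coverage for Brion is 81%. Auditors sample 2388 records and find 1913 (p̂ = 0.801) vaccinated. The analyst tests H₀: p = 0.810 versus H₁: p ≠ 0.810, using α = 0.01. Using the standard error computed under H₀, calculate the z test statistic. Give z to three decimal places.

z = -1.110

p̂ = 1913/2388 = 0.80109.
Standard error under H₀: √(0.81×0.19/2388) = 0.00803.
z = (0.80109 − 0.81)/0.00803 = -0.00891/0.00803 = -1.110.
p-value = 2·P(Z > 1.110) ≈ 0.2670; since p > α = 0.01, fail to reject H₀.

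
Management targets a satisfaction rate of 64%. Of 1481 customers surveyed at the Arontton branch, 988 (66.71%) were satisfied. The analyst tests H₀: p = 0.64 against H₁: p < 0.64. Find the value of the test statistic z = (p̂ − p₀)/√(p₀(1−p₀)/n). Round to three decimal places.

p̂ = 988/1481 = 0.667117.
Under H₀, SE = √(0.64·0.36/1481) = √(0.000155571) = 0.012473.
z = (0.667117 − 0.64)/0.012473 = 0.027117/0.012473 = 2.174.
p-value = P(Z < 2.174) ≈ 0.9852.

z = 2.174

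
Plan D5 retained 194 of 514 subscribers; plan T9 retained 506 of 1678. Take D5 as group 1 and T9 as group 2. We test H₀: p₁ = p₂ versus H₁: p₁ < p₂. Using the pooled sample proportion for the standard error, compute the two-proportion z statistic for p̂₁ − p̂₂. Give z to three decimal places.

z = 3.229

p̂₁ = 194/514 = 0.37743, p̂₂ = 506/1678 = 0.30155.
Pooled p̂ = (194+506)/(514+1678) = 700/2192 = 0.31934.
SE = √(0.217363 × 0.00254147) = 0.02350.
z = (0.37743 − 0.30155)/0.02350 = 0.07588/0.02350 = 3.229.
p-value = P(Z < 3.229) ≈ 0.9994.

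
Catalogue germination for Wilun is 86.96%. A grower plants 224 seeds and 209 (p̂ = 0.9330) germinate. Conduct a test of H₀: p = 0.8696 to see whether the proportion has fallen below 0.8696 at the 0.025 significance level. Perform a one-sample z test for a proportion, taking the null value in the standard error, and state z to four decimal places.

z = 2.8194

p̂ = 209/224 ≈ 0.933036.
SE = √(p₀(1−p₀)/n) = √(0.1134/224) = 0.022500.
z = (0.933036 − 0.8696)/0.022500 = 0.063436/0.022500 = 2.8194.
p-value = P(Z < 2.819) ≈ 0.9976. With α = 0.025, fail to reject H₀.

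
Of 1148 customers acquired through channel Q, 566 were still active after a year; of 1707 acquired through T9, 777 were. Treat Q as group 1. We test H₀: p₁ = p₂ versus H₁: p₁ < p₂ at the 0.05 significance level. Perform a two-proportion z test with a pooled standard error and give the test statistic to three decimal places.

z = 1.987

p̂₁ = 566/1148 ≈ 0.49303, p̂₂ = 777/1707 ≈ 0.45518.
Pooled p̂ = (566+777)/(1148+1707) = 1343/2855 = 0.47040.
SE = √(0.249124 × 0.0014569) = 0.01905.
z = (0.49303 − 0.45518)/0.01905 = 0.03785/0.01905 = 1.987.
p-value = P(Z < 1.987) ≈ 0.9765. With α = 0.05, fail to reject H₀.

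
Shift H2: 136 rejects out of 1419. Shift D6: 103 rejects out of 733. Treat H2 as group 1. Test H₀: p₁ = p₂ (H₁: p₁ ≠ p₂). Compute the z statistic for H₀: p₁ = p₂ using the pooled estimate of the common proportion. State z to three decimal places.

z = -3.126

p̂₁ = 136/1419 ≈ 0.095842, p̂₂ = 103/733 ≈ 0.140518.
Pooled p̂ = (136+103)/(1419+733) = 239/2152 = 0.111059.
SE = √(p̂(1−p̂)(1/n₁+1/n₂)) = √(0.111059·0.888941·0.00206898) = √(0.00020426) = 0.014292.
z = (0.095842 − 0.140518)/0.014292 = -0.044676/0.014292 = -3.126.
Two-sided p-value ≈ 2·Φ(−3.126) = 0.0018.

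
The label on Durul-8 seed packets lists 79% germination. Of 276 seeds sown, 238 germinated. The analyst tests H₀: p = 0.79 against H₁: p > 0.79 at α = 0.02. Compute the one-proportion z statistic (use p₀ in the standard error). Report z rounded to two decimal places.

p̂ = 238/276 = 0.8623.
Standard error under H₀: √(0.79×0.21/276) = 0.0245.
z = (0.8623 − 0.79)/0.0245 = 0.0723/0.0245 = 2.95.
p-value = P(Z > 2.950) ≈ 0.0016; since p < α = 0.02, reject H₀.

z = 2.95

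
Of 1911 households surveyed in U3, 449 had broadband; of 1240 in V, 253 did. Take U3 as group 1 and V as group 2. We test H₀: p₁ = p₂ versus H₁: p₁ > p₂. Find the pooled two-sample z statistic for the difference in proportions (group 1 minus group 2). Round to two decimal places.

z = 2.04

p̂₁ = 449/1911 = 0.2350, p̂₂ = 253/1240 = 0.2040.
Pooled p̂ = (449+253)/(1911+1240) = 702/3151 = 0.2228.
SE = √(p̂(1−p̂)(1/n₁+1/n₂)) = √(0.2228·0.7772·0.00132974) = √(0.000230248) = 0.0152.
z = (0.2350 − 0.2040)/0.0152 = 0.0310/0.0152 = 2.04.
p-value = P(Z > 2.038) ≈ 0.0208.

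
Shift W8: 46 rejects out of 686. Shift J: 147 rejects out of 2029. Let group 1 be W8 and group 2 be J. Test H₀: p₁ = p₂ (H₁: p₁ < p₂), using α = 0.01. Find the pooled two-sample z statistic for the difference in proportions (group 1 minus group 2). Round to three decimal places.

z = -0.475

p̂₁ = 46/686 ≈ 0.06706, p̂₂ = 147/2029 ≈ 0.07245.
Pooled p̂ = (46+147)/(686+2029) = 193/2715 = 0.07109.
SE = √(0.0660333 × 0.00195058) = 0.01135.
z = (0.06706 − 0.07245)/0.01135 = -0.00539/0.01135 = -0.475.
p-value = P(Z < -0.475) ≈ 0.3173. With α = 0.01, fail to reject H₀.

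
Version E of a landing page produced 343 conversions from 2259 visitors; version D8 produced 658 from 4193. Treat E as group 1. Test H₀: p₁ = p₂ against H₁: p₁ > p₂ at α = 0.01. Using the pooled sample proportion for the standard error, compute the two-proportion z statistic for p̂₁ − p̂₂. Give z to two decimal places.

z = -0.54

p̂₁ = 343/2259 = 0.1518, p̂₂ = 658/4193 = 0.1569.
Pooled p̂ = (343+658)/(2259+4193) = 1001/6452 = 0.1551.
SE = √(p̂(1−p̂)(1/n₁+1/n₂)) = √(0.1551·0.8449·0.000681166) = √(8.92842e-05) = 0.0094.
z = (0.1518 − 0.1569)/0.0094 = -0.0051/0.0094 = -0.54.
p-value = P(Z > -0.539) ≈ 0.7050; since p > α = 0.01, fail to reject H₀.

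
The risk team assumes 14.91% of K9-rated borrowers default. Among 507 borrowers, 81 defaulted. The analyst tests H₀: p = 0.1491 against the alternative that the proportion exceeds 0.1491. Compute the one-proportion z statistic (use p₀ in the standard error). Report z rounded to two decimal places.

z = 0.67

p̂ = 81/507 = 0.15976.
Under H₀, SE = √(0.1491·0.8509/507) = √(0.000250235) = 0.01582.
z = (0.15976 − 0.1491)/0.01582 = 0.01066/0.01582 = 0.67.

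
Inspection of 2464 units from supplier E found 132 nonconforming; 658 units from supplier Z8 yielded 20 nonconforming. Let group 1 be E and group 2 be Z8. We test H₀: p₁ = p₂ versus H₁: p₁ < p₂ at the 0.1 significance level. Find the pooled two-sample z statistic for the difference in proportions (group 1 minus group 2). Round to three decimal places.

z = 2.454

p̂₁ = 132/2464 = 0.05357, p̂₂ = 20/658 = 0.03040.
Pooled p̂ = (132+20)/(2464+658) = 152/3122 = 0.04869.
SE = √(0.0463163 × 0.0019256) = 0.00944.
z = (0.05357 − 0.03040)/0.00944 = 0.02317/0.00944 = 2.454.
p-value = P(Z < 2.454) ≈ 0.9929. With α = 0.1, fail to reject H₀.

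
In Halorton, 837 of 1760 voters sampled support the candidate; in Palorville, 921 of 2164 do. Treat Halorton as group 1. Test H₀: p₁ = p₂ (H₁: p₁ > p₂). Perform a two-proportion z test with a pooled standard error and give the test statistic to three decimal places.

p̂₁ = 837/1760 = 0.475568, p̂₂ = 921/2164 = 0.425601.
Pooled p̂ = (837+921)/(1760+2164) = 1758/3924 = 0.448012.
SE = √(0.247297 × 0.00103029) = 0.015962.
z = (0.475568 − 0.425601)/0.015962 = 0.049967/0.015962 = 3.130.
p-value = P(Z > 3.130) ≈ 0.0009.

z = 3.130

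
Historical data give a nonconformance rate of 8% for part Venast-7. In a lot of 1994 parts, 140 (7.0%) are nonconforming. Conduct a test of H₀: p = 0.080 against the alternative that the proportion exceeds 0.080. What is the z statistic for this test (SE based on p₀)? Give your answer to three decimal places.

p̂ = 140/1994 ≈ 0.070211.
SE = √(p₀(1−p₀)/n) = √(0.0736/1994) = 0.006075.
z = (0.070211 − 0.08)/0.006075 = -0.009789/0.006075 = -1.611.
p-value = P(Z > -1.611) ≈ 0.9464.

z = -1.611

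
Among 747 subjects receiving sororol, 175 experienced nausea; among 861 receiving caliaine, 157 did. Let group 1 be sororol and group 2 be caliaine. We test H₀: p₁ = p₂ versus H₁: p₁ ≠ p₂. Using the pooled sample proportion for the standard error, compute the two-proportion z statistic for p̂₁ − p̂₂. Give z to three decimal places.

p̂₁ = 175/747 = 0.234270, p̂₂ = 157/861 = 0.182346.
Pooled p̂ = (175+157)/(747+861) = 332/1608 = 0.206468.
SE = √(0.163839 × 0.00250013) = 0.020239.
z = (0.234270 − 0.182346)/0.020239 = 0.051924/0.020239 = 2.566.

z = 2.566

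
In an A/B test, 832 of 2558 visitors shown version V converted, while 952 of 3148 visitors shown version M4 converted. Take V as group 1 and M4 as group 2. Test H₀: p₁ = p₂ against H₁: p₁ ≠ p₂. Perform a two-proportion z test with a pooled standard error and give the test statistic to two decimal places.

p̂₁ = 832/2558 = 0.32525, p̂₂ = 952/3148 = 0.30241.
Pooled p̂ = (832+952)/(2558+3148) = 1784/5706 = 0.31265.
SE = √(0.214901 × 0.000708592) = 0.01234.
z = (0.32525 − 0.30241)/0.01234 = 0.02284/0.01234 = 1.85.
Two-sided p-value ≈ 2·Φ(−1.851) = 0.0642.

z = 1.85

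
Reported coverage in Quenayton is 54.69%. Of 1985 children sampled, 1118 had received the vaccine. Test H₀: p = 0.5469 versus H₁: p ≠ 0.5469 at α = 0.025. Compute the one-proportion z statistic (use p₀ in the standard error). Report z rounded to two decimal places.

z = 1.46

p̂ = 1118/1985 = 0.5632.
Under H₀, SE = √(0.5469·0.4531/1985) = √(0.000124836) = 0.0112.
z = (0.5632 − 0.5469)/0.0112 = 0.0163/0.0112 = 1.46.
p-value = 2·P(Z > 1.461) ≈ 0.1440, so at α = 0.025 we fail to reject H₀.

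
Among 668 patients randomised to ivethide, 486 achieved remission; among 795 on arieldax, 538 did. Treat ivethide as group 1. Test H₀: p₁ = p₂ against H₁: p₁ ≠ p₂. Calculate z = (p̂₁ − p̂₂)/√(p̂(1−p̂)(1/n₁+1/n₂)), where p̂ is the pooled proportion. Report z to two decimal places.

z = 2.11

p̂₁ = 486/668 = 0.7275, p̂₂ = 538/795 = 0.6767.
Pooled p̂ = (486+538)/(668+795) = 1024/1463 = 0.6999.
SE = √(p̂(1−p̂)(1/n₁+1/n₂)) = √(0.6999·0.3001·0.00275487) = √(0.000578598) = 0.0241.
z = (0.7275 − 0.6767)/0.0241 = 0.0508/0.0241 = 2.11.
p-value = 2·P(Z > 2.113) ≈ 0.0346.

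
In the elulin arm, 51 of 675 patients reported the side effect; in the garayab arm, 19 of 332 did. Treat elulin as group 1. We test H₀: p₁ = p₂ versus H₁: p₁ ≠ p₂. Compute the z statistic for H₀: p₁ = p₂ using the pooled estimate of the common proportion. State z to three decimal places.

z = 1.075

p̂₁ = 51/675 ≈ 0.07556, p̂₂ = 19/332 ≈ 0.05723.
Pooled p̂ = (51+19)/(675+332) = 70/1007 = 0.06951.
SE = √(0.0646813 × 0.00449353) = 0.01705.
z = (0.07556 − 0.05723)/0.01705 = 0.01833/0.01705 = 1.075.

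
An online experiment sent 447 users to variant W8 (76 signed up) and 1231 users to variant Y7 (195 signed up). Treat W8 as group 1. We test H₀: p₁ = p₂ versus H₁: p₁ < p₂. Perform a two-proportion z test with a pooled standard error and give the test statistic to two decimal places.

z = 0.57

p̂₁ = 76/447 ≈ 0.1700, p̂₂ = 195/1231 ≈ 0.1584.
Pooled p̂ = (76+195)/(447+1231) = 271/1678 = 0.1615.
SE = √(0.135419 × 0.00304948) = 0.0203.
z = (0.1700 − 0.1584)/0.0203 = 0.0116/0.0203 = 0.57.
p-value = P(Z < 0.572) ≈ 0.7162.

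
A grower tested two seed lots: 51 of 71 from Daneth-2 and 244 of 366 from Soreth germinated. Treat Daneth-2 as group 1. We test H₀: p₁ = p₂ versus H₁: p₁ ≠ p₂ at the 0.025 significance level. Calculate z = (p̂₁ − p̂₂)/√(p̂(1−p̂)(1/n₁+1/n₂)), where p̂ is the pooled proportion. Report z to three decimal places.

z = 0.850

p̂₁ = 51/71 = 0.71831, p̂₂ = 244/366 = 0.66667.
Pooled p̂ = (51+244)/(71+366) = 295/437 = 0.67506.
SE = √(p̂(1−p̂)(1/n₁+1/n₂)) = √(0.67506·0.32494·0.0168167) = √(0.00368884) = 0.06074.
z = (0.71831 − 0.66667)/0.06074 = 0.05164/0.06074 = 0.850.
Two-sided p-value ≈ 2·Φ(−0.850) = 0.3952; since p > α = 0.025, fail to reject H₀.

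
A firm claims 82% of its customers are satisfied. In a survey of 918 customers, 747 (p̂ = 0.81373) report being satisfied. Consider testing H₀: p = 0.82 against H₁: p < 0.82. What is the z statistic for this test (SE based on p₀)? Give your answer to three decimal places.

z = -0.495

p̂ = 747/918 = 0.813725.
SE = √(p₀(1−p₀)/n) = √(0.1476/918) = 0.012680.
z = (0.813725 − 0.82)/0.012680 = -0.006275/0.012680 = -0.495.
p-value = P(Z < -0.495) ≈ 0.3104.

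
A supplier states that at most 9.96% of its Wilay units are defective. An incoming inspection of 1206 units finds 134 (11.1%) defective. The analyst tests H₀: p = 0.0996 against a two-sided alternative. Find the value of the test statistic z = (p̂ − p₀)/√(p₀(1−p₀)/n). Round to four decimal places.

z = 1.3349

p̂ = 134/1206 = 0.111111.
Under H₀, SE = √(0.0996·0.9004/1206) = √(7.43614e-05) = 0.008623.
z = (0.111111 − 0.0996)/0.008623 = 0.011511/0.008623 = 1.3349.
p-value = 2·P(Z > 1.335) ≈ 0.1819.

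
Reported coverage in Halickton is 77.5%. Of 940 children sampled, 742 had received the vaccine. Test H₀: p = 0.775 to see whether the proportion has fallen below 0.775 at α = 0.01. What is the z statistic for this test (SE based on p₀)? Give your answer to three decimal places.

z = 1.054

p̂ = 742/940 = 0.78936.
SE = √(p₀(1−p₀)/n) = √(0.17437/940) = 0.01362.
z = (0.78936 − 0.775)/0.01362 = 0.01436/0.01362 = 1.054.
p-value = P(Z < 1.054) ≈ 0.8542. With α = 0.01, fail to reject H₀.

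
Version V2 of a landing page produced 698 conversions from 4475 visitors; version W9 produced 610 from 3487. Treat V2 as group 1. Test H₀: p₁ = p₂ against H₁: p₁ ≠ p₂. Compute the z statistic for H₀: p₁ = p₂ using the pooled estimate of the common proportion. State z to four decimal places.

p̂₁ = 698/4475 = 0.15597765, p̂₂ = 610/3487 = 0.17493547.
Pooled p̂ = (698+610)/(4475+3487) = 1308/7962 = 0.16428033.
SE = √(0.137292 × 0.000510243) = 0.00836973.
z = (0.15597765 − 0.17493547)/0.00836973 = -0.01895782/0.00836973 = -2.2650.

z = -2.2650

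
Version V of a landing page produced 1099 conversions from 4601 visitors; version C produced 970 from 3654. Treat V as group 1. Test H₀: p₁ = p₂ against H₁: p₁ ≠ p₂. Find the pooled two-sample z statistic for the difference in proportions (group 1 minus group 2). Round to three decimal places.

p̂₁ = 1099/4601 = 0.238861, p̂₂ = 970/3654 = 0.265463.
Pooled p̂ = (1099+970)/(4601+3654) = 2069/8255 = 0.250636.
SE = √(0.187818 × 0.000491017) = 0.009603.
z = (0.238861 − 0.265463)/0.009603 = -0.026602/0.009603 = -2.770.

z = -2.770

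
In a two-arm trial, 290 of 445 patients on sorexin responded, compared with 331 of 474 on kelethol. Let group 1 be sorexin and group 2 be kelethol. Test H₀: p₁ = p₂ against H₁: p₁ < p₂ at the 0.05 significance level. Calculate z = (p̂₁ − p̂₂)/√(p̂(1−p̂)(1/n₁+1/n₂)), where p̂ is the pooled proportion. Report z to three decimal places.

p̂₁ = 290/445 = 0.65169, p̂₂ = 331/474 = 0.69831.
Pooled p̂ = (290+331)/(445+474) = 621/919 = 0.67573.
SE = √(p̂(1−p̂)(1/n₁+1/n₂)) = √(0.67573·0.32427·0.0043569) = √(0.000954672) = 0.03090.
z = (0.65169 − 0.69831)/0.03090 = -0.04662/0.03090 = -1.509.
p-value = P(Z < -1.509) ≈ 0.0656, so at α = 0.05 we fail to reject H₀.

z = -1.509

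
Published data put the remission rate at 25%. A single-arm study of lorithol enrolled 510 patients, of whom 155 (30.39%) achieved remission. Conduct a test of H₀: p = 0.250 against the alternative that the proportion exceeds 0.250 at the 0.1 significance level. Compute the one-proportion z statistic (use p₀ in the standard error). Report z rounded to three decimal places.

p̂ = 155/510 = 0.303922.
Under H₀, SE = √(0.25·0.75/510) = √(0.000367647) = 0.019174.
z = (0.303922 − 0.25)/0.019174 = 0.053922/0.019174 = 2.812.
p-value = P(Z > 2.812) ≈ 0.0025. With α = 0.1, reject H₀.

z = 2.812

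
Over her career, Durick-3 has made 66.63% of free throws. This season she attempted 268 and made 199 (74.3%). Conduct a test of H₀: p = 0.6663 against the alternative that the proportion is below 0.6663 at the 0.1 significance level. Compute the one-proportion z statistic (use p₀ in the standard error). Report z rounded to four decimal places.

z = 2.6468

p̂ = 199/268 ≈ 0.742537.
SE = √(p₀(1−p₀)/n) = √(0.22234/268) = 0.028804.
z = (0.742537 − 0.6663)/0.028804 = 0.076237/0.028804 = 2.6468.
p-value = P(Z < 2.647) ≈ 0.9959, so at α = 0.1 we fail to reject H₀.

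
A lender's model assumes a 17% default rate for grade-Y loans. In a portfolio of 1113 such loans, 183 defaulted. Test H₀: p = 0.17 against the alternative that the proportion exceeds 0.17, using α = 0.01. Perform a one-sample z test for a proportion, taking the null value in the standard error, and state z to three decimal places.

p̂ = 183/1113 = 0.16442.
Standard error under H₀: √(0.17×0.83/1113) = 0.01126.
z = (0.16442 − 0.17)/0.01126 = -0.00558/0.01126 = -0.496.
p-value = P(Z > -0.496) ≈ 0.6899; since p > α = 0.01, fail to reject H₀.

z = -0.496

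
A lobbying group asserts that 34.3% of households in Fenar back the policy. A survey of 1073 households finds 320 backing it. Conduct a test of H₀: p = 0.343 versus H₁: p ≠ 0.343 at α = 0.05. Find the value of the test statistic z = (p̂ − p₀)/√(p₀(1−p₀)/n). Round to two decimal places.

z = -3.09

p̂ = 320/1073 ≈ 0.2982.
SE = √(p₀(1−p₀)/n) = √(0.22535/1073) = 0.0145.
z = (0.2982 − 0.343)/0.0145 = -0.0448/0.0145 = -3.09.
Two-sided p-value ≈ 2·Φ(−3.089) = 0.0020, so at α = 0.05 we reject H₀.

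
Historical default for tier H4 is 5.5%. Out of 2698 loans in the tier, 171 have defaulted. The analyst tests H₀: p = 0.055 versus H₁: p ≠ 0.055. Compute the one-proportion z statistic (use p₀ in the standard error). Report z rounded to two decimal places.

z = 1.91

p̂ = 171/2698 = 0.0634.
SE = √(p₀(1−p₀)/n) = √(0.051975/2698) = 0.0044.
z = (0.0634 − 0.055)/0.0044 = 0.0084/0.0044 = 1.91.
Two-sided p-value ≈ 2·Φ(−1.909) = 0.0562.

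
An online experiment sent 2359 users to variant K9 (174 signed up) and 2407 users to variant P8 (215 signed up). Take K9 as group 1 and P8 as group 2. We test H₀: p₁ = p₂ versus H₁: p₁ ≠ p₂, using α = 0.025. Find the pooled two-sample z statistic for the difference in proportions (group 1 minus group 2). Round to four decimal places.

p̂₁ = 174/2359 = 0.0737601, p̂₂ = 215/2407 = 0.0893228.
Pooled p̂ = (174+215)/(2359+2407) = 389/4766 = 0.0816198.
SE = √(p̂(1−p̂)(1/n₁+1/n₂)) = √(0.0816198·0.9183802·0.000839363) = √(6.2917e-05) = 0.0079320.
z = (0.0737601 − 0.0893228)/0.0079320 = -0.0155627/0.0079320 = -1.9620.
Two-sided p-value ≈ 2·Φ(−1.962) = 0.0498, so at α = 0.025 we fail to reject H₀.

z = -1.9620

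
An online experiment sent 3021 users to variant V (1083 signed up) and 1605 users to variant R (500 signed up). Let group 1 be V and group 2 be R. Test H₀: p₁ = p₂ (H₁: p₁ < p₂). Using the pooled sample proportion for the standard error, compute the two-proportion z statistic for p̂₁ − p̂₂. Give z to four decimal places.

z = 3.2047

p̂₁ = 1083/3021 ≈ 0.358491, p̂₂ = 500/1605 ≈ 0.311526.
Pooled p̂ = (1083+500)/(3021+1605) = 1583/4626 = 0.342196.
SE = √(0.225098 × 0.000954069) = 0.014655.
z = (0.358491 − 0.311526)/0.014655 = 0.046965/0.014655 = 3.2047.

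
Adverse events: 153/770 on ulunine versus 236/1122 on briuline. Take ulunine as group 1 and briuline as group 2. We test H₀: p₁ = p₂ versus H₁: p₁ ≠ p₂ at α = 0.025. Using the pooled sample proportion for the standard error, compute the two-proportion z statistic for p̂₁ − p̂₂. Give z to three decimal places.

p̂₁ = 153/770 = 0.198701, p̂₂ = 236/1122 = 0.210339.
Pooled p̂ = (153+236)/(770+1122) = 389/1892 = 0.205603.
SE = √(0.16333 × 0.00218997) = 0.018913.
z = (0.198701 − 0.210339)/0.018913 = -0.011638/0.018913 = -0.615.
p-value = 2·P(Z > 0.615) ≈ 0.5383. With α = 0.025, fail to reject H₀.

z = -0.615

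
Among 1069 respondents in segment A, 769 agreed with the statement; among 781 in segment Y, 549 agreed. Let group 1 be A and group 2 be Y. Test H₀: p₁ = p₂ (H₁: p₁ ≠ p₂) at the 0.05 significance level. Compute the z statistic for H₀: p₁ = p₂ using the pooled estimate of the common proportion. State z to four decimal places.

z = 0.7706

p̂₁ = 769/1069 = 0.719364, p̂₂ = 549/781 = 0.702945.
Pooled p̂ = (769+549)/(1069+781) = 1318/1850 = 0.712432.
SE = √(p̂(1−p̂)(1/n₁+1/n₂)) = √(0.712432·0.287568·0.00221586) = √(0.000453969) = 0.021307.
z = (0.719364 − 0.702945)/0.021307 = 0.016419/0.021307 = 0.7706.
Two-sided p-value ≈ 2·Φ(−0.771) = 0.4409; since p > α = 0.05, fail to reject H₀.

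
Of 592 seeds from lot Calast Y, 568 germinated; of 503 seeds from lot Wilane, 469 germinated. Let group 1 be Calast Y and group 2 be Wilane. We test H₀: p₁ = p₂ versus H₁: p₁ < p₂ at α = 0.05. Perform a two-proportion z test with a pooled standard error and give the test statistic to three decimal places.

z = 1.992

p̂₁ = 568/592 ≈ 0.95946, p̂₂ = 469/503 ≈ 0.93241.
Pooled p̂ = (568+469)/(592+503) = 1037/1095 = 0.94703.
SE = √(p̂(1−p̂)(1/n₁+1/n₂)) = √(0.94703·0.05297·0.00367726) = √(0.00018446) = 0.01358.
z = (0.95946 − 0.93241)/0.01358 = 0.02705/0.01358 = 1.992.
p-value = P(Z < 1.992) ≈ 0.9768. With α = 0.05, fail to reject H₀.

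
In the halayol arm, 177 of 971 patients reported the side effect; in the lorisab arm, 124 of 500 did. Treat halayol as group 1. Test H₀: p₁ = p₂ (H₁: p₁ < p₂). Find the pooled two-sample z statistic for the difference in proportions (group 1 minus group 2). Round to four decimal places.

z = -2.9592

p̂₁ = 177/971 = 0.1822863, p̂₂ = 124/500 = 0.2480000.
Pooled p̂ = (177+124)/(971+500) = 301/1471 = 0.2046227.
SE = √(p̂(1−p̂)(1/n₁+1/n₂)) = √(0.2046227·0.7953773·0.00302987) = √(0.000493118) = 0.0222063.
z = (0.1822863 − 0.2480000)/0.0222063 = -0.0657137/0.0222063 = -2.9592.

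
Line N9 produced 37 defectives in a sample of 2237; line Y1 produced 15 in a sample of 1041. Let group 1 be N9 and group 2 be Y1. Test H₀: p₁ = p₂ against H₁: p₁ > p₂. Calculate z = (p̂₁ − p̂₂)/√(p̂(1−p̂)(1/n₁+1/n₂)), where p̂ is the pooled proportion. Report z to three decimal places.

p̂₁ = 37/2237 ≈ 0.016540, p̂₂ = 15/1041 ≈ 0.014409.
Pooled p̂ = (37+15)/(2237+1041) = 52/3278 = 0.015863.
SE = √(0.0156117 × 0.00140764) = 0.004688.
z = (0.016540 − 0.014409)/0.004688 = 0.002131/0.004688 = 0.455.
p-value = P(Z > 0.455) ≈ 0.3247.

z = 0.455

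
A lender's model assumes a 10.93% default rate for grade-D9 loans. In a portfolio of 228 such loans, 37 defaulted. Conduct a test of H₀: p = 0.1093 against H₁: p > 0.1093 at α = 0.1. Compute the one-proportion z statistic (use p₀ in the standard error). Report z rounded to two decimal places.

z = 2.56

p̂ = 37/228 ≈ 0.1623.
SE = √(p₀(1−p₀)/n) = √(0.097354/228) = 0.0207.
z = (0.1623 − 0.1093)/0.0207 = 0.0530/0.0207 = 2.56.
p-value = P(Z > 2.564) ≈ 0.0052; since p < α = 0.1, reject H₀.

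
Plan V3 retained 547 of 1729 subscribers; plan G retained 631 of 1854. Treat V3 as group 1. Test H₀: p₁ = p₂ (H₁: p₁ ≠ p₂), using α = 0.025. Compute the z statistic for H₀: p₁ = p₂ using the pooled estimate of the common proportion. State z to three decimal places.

z = -1.527

p̂₁ = 547/1729 ≈ 0.316368, p̂₂ = 631/1854 ≈ 0.340345.
Pooled p̂ = (547+631)/(1729+1854) = 1178/3583 = 0.328775.
SE = √(0.220682 × 0.00111774) = 0.015706.
z = (0.316368 − 0.340345)/0.015706 = -0.023977/0.015706 = -1.527.
p-value = 2·P(Z > 1.527) ≈ 0.1268; since p > α = 0.025, fail to reject H₀.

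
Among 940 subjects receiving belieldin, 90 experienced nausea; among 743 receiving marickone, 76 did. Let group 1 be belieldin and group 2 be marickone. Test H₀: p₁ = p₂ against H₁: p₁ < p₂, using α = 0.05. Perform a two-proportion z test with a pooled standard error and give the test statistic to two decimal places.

p̂₁ = 90/940 ≈ 0.0957, p̂₂ = 76/743 ≈ 0.1023.
Pooled p̂ = (90+76)/(940+743) = 166/1683 = 0.0986.
SE = √(0.0889048 × 0.00240972) = 0.0146.
z = (0.0957 − 0.1023)/0.0146 = -0.0066/0.0146 = -0.45.
p-value = P(Z < -0.447) ≈ 0.3274; since p > α = 0.05, fail to reject H₀.

z = -0.45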